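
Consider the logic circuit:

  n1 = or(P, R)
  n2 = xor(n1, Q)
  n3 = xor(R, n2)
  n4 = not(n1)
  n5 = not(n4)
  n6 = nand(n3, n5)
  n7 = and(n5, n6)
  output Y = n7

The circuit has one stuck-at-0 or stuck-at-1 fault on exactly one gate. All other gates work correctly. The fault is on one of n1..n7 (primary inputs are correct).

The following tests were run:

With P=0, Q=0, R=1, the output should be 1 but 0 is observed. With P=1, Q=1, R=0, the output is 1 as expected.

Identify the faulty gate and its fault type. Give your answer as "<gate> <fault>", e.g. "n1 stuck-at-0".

Fault-free values for test 1 (P=0, Q=0, R=1): n1=1, n2=1, n3=0, n4=0, n5=1, n6=1, n7=1, giving Y=1. Observed 0.
Test 1: faults giving observed 0 are {n1 stuck-at-0, n2 stuck-at-0, n3 stuck-at-1, n4 stuck-at-1, n5 stuck-at-0, n6 stuck-at-0, n7 stuck-at-0}.
Test 2 (P=1, Q=1, R=0): fault-free n1=1, n2=0, n3=0, n4=0, n5=1, n6=1, n7=1 → 1; observed 1. Eliminates n1 stuck-at-0, n3 stuck-at-1, n4 stuck-at-1, n5 stuck-at-0, n6 stuck-at-0, n7 stuck-at-0.
Only n2 stuck-at-0 is consistent with every test.

n2 stuck-at-0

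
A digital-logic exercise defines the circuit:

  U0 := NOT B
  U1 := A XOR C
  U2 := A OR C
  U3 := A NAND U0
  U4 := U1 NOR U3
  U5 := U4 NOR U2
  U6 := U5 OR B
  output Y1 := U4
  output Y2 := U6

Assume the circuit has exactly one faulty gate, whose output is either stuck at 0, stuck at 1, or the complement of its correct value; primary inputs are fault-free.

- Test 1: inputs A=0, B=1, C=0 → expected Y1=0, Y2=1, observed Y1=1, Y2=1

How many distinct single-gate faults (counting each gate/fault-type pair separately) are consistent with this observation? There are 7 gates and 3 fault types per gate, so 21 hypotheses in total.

4

Fault-free: U0=0, U1=0, U2=0, U3=1, U4=0, U5=1, U6=1 → Y1=0, Y2=1. Observed Y1=1, Y2=1.
  U0: none of the 3 fault types match ✗
  U1: none of the 3 fault types match ✗
  U2: none of the 3 fault types match ✗
  U3: stuck-at-0, inverted output ✓; others ✗
  U4: stuck-at-1, inverted output ✓; others ✗
  U5: none of the 3 fault types match ✗
  U6: none of the 3 fault types match ✗
Consistent faults: {U3 stuck-at-0, U3 inverted output, U4 stuck-at-1, U4 inverted output} — 4 in all.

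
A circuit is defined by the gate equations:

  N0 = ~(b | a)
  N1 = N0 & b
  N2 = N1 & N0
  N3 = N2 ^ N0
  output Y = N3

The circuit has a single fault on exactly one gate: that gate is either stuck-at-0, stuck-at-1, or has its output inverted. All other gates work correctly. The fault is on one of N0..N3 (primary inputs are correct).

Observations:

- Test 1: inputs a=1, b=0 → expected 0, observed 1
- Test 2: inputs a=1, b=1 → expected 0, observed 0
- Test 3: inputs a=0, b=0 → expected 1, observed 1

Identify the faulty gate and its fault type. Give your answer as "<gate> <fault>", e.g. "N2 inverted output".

N0 stuck-at-1

Fault-free values for test 1 (a=1, b=0): N0=0, N1=0, N2=0, N3=0, giving Y=0. Observed 1.
Test 1: faults giving observed 1 are {N0 stuck-at-1, N0 inverted output, N2 stuck-at-1, N2 inverted output, N3 stuck-at-1, N3 inverted output}.
Test 2 (a=1, b=1): fault-free N0=0, N1=0, N2=0, N3=0 → 0; observed 0. Eliminates N2 stuck-at-1, N2 inverted output, N3 stuck-at-1, N3 inverted output.
Test 3 (a=0, b=0): fault-free N0=1, N1=0, N2=0, N3=1 → 1; observed 1. Eliminates N0 inverted output.
Only N0 stuck-at-1 is consistent with every test.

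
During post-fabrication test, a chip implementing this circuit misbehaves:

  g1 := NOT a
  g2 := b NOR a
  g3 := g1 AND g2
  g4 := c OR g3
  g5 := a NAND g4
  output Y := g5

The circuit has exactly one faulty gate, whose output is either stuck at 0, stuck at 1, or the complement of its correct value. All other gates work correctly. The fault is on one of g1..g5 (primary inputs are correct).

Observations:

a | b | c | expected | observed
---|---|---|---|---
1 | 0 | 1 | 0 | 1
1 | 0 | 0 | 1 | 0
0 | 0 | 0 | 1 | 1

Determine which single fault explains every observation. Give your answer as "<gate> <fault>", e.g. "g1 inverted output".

g4 inverted output

Fault-free values for test 1 (a=1, b=0, c=1): g1=0, g2=0, g3=0, g4=1, g5=0, giving Y=0. Observed 1.
Test 1: faults giving observed 1 are {g4 stuck-at-0, g4 inverted output, g5 stuck-at-1, g5 inverted output}.
Test 2 (a=1, b=0, c=0): fault-free g1=0, g2=0, g3=0, g4=0, g5=1 → 1; observed 0. Eliminates g4 stuck-at-0, g5 stuck-at-1.
Test 3 (a=0, b=0, c=0): fault-free g1=1, g2=1, g3=1, g4=1, g5=1 → 1; observed 1. Eliminates g5 inverted output.
Only g4 inverted output is consistent with every test.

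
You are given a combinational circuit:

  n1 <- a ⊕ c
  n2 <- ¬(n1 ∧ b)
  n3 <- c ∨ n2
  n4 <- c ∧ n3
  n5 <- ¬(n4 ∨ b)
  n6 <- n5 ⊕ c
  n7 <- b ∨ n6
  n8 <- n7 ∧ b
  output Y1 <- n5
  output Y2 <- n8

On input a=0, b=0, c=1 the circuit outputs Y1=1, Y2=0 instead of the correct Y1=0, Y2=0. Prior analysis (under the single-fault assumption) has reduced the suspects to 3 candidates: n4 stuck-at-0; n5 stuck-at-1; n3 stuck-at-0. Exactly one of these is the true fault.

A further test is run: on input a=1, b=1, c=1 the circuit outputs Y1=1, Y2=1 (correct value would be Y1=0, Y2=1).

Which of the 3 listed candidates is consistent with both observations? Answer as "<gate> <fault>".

n5 stuck-at-1

Evaluate each candidate on input a=1, b=1, c=1:
  n4 stuck-at-0: n1=0, n2=1, n3=1, n4=0 [stuck-at-0], n5=0, n6=1, n7=1, n8=1 → Y1=0, Y2=1 — eliminated
  n5 stuck-at-1: n1=0, n2=1, n3=1, n4=1, n5=1 [stuck-at-1], n6=0, n7=1, n8=1 → Y1=1, Y2=1 — matches
  n3 stuck-at-0: n1=0, n2=1, n3=0 [stuck-at-0], n4=0, n5=0, n6=1, n7=1, n8=1 → Y1=0, Y2=1 — eliminated
Only n5 stuck-at-1 reproduces the observed Y1=1, Y2=1.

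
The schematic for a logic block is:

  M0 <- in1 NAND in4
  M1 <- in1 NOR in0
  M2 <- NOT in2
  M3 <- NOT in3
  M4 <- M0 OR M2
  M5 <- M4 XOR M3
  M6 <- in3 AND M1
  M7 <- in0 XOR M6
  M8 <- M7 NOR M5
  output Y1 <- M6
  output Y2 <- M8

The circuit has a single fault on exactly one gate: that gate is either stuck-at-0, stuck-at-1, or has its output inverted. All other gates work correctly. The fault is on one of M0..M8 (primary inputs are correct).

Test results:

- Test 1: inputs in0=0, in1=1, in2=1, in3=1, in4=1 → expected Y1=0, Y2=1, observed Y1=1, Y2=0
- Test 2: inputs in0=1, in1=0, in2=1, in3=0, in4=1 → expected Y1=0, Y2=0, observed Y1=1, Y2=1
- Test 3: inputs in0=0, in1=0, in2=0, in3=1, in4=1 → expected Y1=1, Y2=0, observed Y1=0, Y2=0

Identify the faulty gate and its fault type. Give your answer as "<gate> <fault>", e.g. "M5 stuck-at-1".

M6 inverted output

Fault-free values for test 1 (in0=0, in1=1, in2=1, in3=1, in4=1): M0=0, M1=0, M2=0, M3=0, M4=0, M5=0, M6=0, M7=0, M8=1, giving Y1=0, Y2=1. Observed Y1=1, Y2=0.
Test 1: faults giving observed Y1=1, Y2=0 are {M1 stuck-at-1, M1 inverted output, M6 stuck-at-1, M6 inverted output}.
Test 2 (in0=1, in1=0, in2=1, in3=0, in4=1): fault-free M0=1, M1=0, M2=0, M3=1, M4=1, M5=0, M6=0, M7=1, M8=0 → Y1=0, Y2=0; observed Y1=1, Y2=1. Eliminates M1 stuck-at-1, M1 inverted output.
Test 3 (in0=0, in1=0, in2=0, in3=1, in4=1): fault-free M0=1, M1=1, M2=1, M3=0, M4=1, M5=1, M6=1, M7=1, M8=0 → Y1=1, Y2=0; observed Y1=0, Y2=0. Eliminates M6 stuck-at-1.
Only M6 inverted output is consistent with every test.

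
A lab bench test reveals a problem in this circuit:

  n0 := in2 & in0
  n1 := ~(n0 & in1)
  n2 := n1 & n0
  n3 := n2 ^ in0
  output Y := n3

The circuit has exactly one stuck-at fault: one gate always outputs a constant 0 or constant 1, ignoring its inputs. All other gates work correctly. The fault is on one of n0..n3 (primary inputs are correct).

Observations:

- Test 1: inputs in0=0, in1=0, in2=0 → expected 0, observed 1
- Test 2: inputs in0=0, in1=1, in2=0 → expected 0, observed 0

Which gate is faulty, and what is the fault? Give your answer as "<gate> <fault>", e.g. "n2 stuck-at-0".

n0 stuck-at-1

Fault-free values for test 1 (in0=0, in1=0, in2=0): n0=0, n1=1, n2=0, n3=0, giving Y=0. Observed 1.
Test 1: faults giving observed 1 are {n0 stuck-at-1, n2 stuck-at-1, n3 stuck-at-1}.
Test 2 (in0=0, in1=1, in2=0): fault-free n0=0, n1=1, n2=0, n3=0 → 0; observed 0. Eliminates n2 stuck-at-1, n3 stuck-at-1.
Only n0 stuck-at-1 is consistent with every test.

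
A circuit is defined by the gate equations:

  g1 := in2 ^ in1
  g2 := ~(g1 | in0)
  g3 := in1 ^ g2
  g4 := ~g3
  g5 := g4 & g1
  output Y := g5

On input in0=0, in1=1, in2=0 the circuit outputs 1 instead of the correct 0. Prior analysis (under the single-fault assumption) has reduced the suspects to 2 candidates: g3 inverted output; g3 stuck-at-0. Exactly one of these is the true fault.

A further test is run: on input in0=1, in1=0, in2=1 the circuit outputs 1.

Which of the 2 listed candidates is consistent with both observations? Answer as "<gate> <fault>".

Evaluate each candidate on input in0=1, in1=0, in2=1:
  g3 inverted output: g1=1, g2=0, g3=1 [inverted output], g4=0, g5=0 → 0 — eliminated
  g3 stuck-at-0: g1=1, g2=0, g3=0 [stuck-at-0], g4=1, g5=1 → 1 — matches
Only g3 stuck-at-0 reproduces the observed 1.

g3 stuck-at-0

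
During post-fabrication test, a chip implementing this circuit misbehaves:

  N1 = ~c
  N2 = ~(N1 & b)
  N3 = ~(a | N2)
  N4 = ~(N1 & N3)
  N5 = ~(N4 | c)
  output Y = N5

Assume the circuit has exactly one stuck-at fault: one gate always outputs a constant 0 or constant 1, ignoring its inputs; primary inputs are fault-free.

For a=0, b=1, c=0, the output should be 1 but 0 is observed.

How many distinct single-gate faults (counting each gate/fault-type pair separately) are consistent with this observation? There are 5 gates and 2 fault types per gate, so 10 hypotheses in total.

Fault-free: N1=1, N2=0, N3=1, N4=0, N5=1 → 1. Observed 0.
  N1 stuck-at-0: output 0 ✓
  N1 stuck-at-1: output 1 ✗
  N2 stuck-at-0: output 1 ✗
  N2 stuck-at-1: output 0 ✓
  N3 stuck-at-0: output 0 ✓
  N3 stuck-at-1: output 1 ✗
  N4 stuck-at-0: output 1 ✗
  N4 stuck-at-1: output 0 ✓
  N5 stuck-at-0: output 0 ✓
  N5 stuck-at-1: output 1 ✗
Consistent faults: {N1 stuck-at-0, N2 stuck-at-1, N3 stuck-at-0, N4 stuck-at-1, N5 stuck-at-0} — 5 in all.

5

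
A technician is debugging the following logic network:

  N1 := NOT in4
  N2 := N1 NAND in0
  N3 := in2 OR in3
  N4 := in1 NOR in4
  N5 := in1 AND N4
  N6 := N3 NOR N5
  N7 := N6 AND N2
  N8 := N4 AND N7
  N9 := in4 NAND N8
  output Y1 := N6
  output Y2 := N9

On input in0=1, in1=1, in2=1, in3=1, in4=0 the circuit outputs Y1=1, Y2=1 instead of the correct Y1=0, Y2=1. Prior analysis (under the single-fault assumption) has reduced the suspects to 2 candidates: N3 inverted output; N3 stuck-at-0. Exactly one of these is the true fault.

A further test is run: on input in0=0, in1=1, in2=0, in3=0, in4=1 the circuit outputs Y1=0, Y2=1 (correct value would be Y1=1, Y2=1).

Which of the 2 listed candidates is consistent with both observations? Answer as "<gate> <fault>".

Evaluate each candidate on input in0=0, in1=1, in2=0, in3=0, in4=1:
  N3 inverted output: N1=0, N2=1, N3=1 [inverted output], N4=0, N5=0, N6=0, N7=0, N8=0, N9=1 → Y1=0, Y2=1 — matches
  N3 stuck-at-0: N1=0, N2=1, N3=0 [stuck-at-0], N4=0, N5=0, N6=1, N7=1, N8=0, N9=1 → Y1=1, Y2=1 — eliminated
Only N3 inverted output reproduces the observed Y1=0, Y2=1.

N3 inverted output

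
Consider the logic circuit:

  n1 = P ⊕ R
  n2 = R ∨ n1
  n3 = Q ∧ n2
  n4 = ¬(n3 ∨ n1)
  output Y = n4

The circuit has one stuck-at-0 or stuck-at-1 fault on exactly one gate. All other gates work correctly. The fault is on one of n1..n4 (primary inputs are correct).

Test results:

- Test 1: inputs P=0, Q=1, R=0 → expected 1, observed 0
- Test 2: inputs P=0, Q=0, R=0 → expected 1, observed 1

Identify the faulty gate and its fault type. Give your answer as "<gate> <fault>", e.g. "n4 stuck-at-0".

Fault-free values for test 1 (P=0, Q=1, R=0): n1=0, n2=0, n3=0, n4=1, giving Y=1. Observed 0.
Test 1: faults giving observed 0 are {n1 stuck-at-1, n2 stuck-at-1, n3 stuck-at-1, n4 stuck-at-0}.
Test 2 (P=0, Q=0, R=0): fault-free n1=0, n2=0, n3=0, n4=1 → 1; observed 1. Eliminates n1 stuck-at-1, n3 stuck-at-1, n4 stuck-at-0.
Only n2 stuck-at-1 is consistent with every test.

n2 stuck-at-1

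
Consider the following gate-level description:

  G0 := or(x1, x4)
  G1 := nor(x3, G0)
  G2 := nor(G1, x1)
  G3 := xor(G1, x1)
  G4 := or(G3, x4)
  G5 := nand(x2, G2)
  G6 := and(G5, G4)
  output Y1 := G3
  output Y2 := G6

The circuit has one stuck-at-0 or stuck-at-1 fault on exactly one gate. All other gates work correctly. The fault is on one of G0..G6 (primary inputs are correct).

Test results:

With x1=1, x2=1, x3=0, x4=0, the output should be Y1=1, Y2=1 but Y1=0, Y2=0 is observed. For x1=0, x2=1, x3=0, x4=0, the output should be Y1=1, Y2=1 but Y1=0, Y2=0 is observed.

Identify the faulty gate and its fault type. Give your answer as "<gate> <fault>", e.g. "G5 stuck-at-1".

Fault-free values for test 1 (x1=1, x2=1, x3=0, x4=0): G0=1, G1=0, G2=0, G3=1, G4=1, G5=1, G6=1, giving Y1=1, Y2=1. Observed Y1=0, Y2=0.
Test 1: faults giving observed Y1=0, Y2=0 are {G0 stuck-at-0, G1 stuck-at-1, G3 stuck-at-0}.
Test 2 (x1=0, x2=1, x3=0, x4=0): fault-free G0=0, G1=1, G2=0, G3=1, G4=1, G5=1, G6=1 → Y1=1, Y2=1; observed Y1=0, Y2=0. Eliminates G0 stuck-at-0, G1 stuck-at-1.
Only G3 stuck-at-0 is consistent with every test.

G3 stuck-at-0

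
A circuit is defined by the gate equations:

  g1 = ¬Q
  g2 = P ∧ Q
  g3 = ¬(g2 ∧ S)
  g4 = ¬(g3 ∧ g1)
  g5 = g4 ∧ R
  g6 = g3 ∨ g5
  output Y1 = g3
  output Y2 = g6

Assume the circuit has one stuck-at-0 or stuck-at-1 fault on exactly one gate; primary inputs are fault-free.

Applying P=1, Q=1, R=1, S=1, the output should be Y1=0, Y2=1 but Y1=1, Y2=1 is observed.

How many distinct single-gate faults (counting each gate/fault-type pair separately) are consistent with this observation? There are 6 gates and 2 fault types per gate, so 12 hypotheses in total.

2

Fault-free: g1=0, g2=1, g3=0, g4=1, g5=1, g6=1 → Y1=0, Y2=1. Observed Y1=1, Y2=1.
  g1 stuck-at-0: output Y1=0, Y2=1 ✗
  g1 stuck-at-1: output Y1=0, Y2=1 ✗
  g2 stuck-at-0: output Y1=1, Y2=1 ✓
  g2 stuck-at-1: output Y1=0, Y2=1 ✗
  g3 stuck-at-0: output Y1=0, Y2=1 ✗
  g3 stuck-at-1: output Y1=1, Y2=1 ✓
  g4 stuck-at-0: output Y1=0, Y2=0 ✗
  g4 stuck-at-1: output Y1=0, Y2=1 ✗
  g5 stuck-at-0: output Y1=0, Y2=0 ✗
  g5 stuck-at-1: output Y1=0, Y2=1 ✗
  g6 stuck-at-0: output Y1=0, Y2=0 ✗
  g6 stuck-at-1: output Y1=0, Y2=1 ✗
Consistent faults: {g2 stuck-at-0, g3 stuck-at-1} — 2 in all.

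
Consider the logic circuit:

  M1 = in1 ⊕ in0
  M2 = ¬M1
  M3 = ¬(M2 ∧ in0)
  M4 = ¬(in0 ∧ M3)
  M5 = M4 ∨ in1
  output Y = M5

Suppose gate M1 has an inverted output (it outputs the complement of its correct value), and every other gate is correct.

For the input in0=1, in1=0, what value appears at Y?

1

Propagate with M1 forced: M1=0 [inverted output], M2=1, M3=0, M4=1, M5=1.
So Y = 1. (Without the fault it would be 0.)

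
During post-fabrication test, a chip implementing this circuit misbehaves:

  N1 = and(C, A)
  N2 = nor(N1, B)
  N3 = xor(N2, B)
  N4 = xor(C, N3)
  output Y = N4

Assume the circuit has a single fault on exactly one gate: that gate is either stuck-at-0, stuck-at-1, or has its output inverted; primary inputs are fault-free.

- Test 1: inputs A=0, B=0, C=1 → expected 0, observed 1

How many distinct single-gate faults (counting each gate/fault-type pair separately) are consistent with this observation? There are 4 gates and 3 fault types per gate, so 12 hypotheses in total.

8

Fault-free: N1=0, N2=1, N3=1, N4=0 → 0. Observed 1.
  N1 stuck-at-0: output 0 ✗
  N1 stuck-at-1: output 1 ✓
  N1 inverted output: output 1 ✓
  N2 stuck-at-0: output 1 ✓
  N2 stuck-at-1: output 0 ✗
  N2 inverted output: output 1 ✓
  N3 stuck-at-0: output 1 ✓
  N3 stuck-at-1: output 0 ✗
  N3 inverted output: output 1 ✓
  N4 stuck-at-0: output 0 ✗
  N4 stuck-at-1: output 1 ✓
  N4 inverted output: output 1 ✓
Consistent faults: {N1 stuck-at-1, N1 inverted output, N2 stuck-at-0, N2 inverted output, N3 stuck-at-0, N3 inverted output, N4 stuck-at-1, N4 inverted output} — 8 in all.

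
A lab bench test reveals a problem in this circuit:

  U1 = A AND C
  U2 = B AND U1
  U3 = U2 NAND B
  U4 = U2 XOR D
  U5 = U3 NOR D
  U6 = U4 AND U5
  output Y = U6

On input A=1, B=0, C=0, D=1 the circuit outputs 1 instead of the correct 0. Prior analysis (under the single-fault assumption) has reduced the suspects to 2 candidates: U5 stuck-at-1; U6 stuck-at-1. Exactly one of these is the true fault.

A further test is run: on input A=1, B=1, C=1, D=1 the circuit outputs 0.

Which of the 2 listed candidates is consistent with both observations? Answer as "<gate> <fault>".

U5 stuck-at-1

Evaluate each candidate on input A=1, B=1, C=1, D=1:
  U5 stuck-at-1: U1=1, U2=1, U3=0, U4=0, U5=1 [stuck-at-1], U6=0 → 0 — matches
  U6 stuck-at-1: U1=1, U2=1, U3=0, U4=0, U5=0, U6=1 [stuck-at-1] → 1 — eliminated
Only U5 stuck-at-1 reproduces the observed 0.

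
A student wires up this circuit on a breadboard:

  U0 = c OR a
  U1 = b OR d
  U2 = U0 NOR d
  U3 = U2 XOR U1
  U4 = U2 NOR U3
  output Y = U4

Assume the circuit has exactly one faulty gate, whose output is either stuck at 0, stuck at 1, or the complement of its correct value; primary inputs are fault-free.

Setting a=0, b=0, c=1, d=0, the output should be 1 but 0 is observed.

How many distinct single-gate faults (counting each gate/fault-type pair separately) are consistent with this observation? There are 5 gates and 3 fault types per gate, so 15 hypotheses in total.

Fault-free: U0=1, U1=0, U2=0, U3=0, U4=1 → 1. Observed 0.
  U0: stuck-at-0, inverted output ✓; others ✗
  U1: stuck-at-1, inverted output ✓; others ✗
  U2: stuck-at-1, inverted output ✓; others ✗
  U3: stuck-at-1, inverted output ✓; others ✗
  U4: stuck-at-0, inverted output ✓; others ✗
Consistent faults: {U0 stuck-at-0, U0 inverted output, U1 stuck-at-1, U1 inverted output, U2 stuck-at-1, U2 inverted output, U3 stuck-at-1, U3 inverted output, U4 stuck-at-0, U4 inverted output} — 10 in all.

10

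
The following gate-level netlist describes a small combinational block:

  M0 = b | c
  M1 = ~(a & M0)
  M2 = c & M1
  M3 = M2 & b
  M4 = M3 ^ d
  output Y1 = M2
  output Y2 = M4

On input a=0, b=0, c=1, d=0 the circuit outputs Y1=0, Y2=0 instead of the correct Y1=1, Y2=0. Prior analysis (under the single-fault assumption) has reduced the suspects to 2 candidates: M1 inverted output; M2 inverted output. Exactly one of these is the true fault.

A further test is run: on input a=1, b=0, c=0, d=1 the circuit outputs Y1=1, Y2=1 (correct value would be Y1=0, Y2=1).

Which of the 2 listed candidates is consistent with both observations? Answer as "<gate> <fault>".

Evaluate each candidate on input a=1, b=0, c=0, d=1:
  M1 inverted output: M0=0, M1=0 [inverted output], M2=0, M3=0, M4=1 → Y1=0, Y2=1 — eliminated
  M2 inverted output: M0=0, M1=1, M2=1 [inverted output], M3=0, M4=1 → Y1=1, Y2=1 — matches
Only M2 inverted output reproduces the observed Y1=1, Y2=1.

M2 inverted output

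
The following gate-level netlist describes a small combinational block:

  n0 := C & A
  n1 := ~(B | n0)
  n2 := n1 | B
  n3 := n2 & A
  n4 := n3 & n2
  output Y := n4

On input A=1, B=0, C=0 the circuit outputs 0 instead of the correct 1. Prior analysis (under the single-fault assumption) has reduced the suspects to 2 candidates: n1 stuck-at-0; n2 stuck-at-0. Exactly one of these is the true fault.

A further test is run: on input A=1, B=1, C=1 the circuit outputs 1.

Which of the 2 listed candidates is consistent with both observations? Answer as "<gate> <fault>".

Evaluate each candidate on input A=1, B=1, C=1:
  n1 stuck-at-0: n0=1, n1=0 [stuck-at-0], n2=1, n3=1, n4=1 → 1 — matches
  n2 stuck-at-0: n0=1, n1=0, n2=0 [stuck-at-0], n3=0, n4=0 → 0 — eliminated
Only n1 stuck-at-0 reproduces the observed 1.

n1 stuck-at-0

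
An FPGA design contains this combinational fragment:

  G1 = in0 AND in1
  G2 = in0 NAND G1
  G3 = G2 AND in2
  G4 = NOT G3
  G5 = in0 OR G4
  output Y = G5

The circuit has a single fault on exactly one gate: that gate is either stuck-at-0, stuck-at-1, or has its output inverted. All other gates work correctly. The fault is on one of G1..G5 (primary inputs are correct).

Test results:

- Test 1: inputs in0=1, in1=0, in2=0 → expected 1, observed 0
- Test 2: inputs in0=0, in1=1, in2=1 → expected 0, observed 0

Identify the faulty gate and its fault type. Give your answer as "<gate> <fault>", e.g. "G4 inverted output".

Fault-free values for test 1 (in0=1, in1=0, in2=0): G1=0, G2=1, G3=0, G4=1, G5=1, giving Y=1. Observed 0.
Test 1: faults giving observed 0 are {G5 stuck-at-0, G5 inverted output}.
Test 2 (in0=0, in1=1, in2=1): fault-free G1=0, G2=1, G3=1, G4=0, G5=0 → 0; observed 0. Eliminates G5 inverted output.
Only G5 stuck-at-0 is consistent with every test.

G5 stuck-at-0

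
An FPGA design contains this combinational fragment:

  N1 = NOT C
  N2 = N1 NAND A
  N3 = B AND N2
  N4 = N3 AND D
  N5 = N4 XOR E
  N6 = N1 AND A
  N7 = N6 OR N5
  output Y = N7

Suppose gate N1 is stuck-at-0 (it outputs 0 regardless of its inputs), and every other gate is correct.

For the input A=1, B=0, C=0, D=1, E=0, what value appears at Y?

Propagate with N1 forced: N1=0 [stuck-at-0], N2=1, N3=0, N4=0, N5=0, N6=0, N7=0.
So Y = 0. (Without the fault it would be 1.)

0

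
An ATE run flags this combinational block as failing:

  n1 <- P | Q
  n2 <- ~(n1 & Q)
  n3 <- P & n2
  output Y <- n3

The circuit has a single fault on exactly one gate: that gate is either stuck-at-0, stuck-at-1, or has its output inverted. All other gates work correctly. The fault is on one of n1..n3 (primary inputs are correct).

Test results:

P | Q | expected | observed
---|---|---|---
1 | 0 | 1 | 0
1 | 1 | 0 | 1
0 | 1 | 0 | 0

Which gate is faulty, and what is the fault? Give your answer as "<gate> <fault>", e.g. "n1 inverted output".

n2 inverted output

Fault-free values for test 1 (P=1, Q=0): n1=1, n2=1, n3=1, giving Y=1. Observed 0.
Test 1: faults giving observed 0 are {n2 stuck-at-0, n2 inverted output, n3 stuck-at-0, n3 inverted output}.
Test 2 (P=1, Q=1): fault-free n1=1, n2=0, n3=0 → 0; observed 1. Eliminates n2 stuck-at-0, n3 stuck-at-0.
Test 3 (P=0, Q=1): fault-free n1=1, n2=0, n3=0 → 0; observed 0. Eliminates n3 inverted output.
Only n2 inverted output is consistent with every test.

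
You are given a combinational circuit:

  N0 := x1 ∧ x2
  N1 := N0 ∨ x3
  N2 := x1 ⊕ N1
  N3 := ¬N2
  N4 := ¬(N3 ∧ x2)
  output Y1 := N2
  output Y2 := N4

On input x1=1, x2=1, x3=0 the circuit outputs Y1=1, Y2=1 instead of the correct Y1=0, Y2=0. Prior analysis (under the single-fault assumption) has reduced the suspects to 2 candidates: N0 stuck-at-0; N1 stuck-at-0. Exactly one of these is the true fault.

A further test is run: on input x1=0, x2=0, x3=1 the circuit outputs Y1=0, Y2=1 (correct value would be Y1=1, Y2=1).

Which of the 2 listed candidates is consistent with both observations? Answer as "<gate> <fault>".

N1 stuck-at-0

Evaluate each candidate on input x1=0, x2=0, x3=1:
  N0 stuck-at-0: N0=0 [stuck-at-0], N1=1, N2=1, N3=0, N4=1 → Y1=1, Y2=1 — eliminated
  N1 stuck-at-0: N0=0, N1=0 [stuck-at-0], N2=0, N3=1, N4=1 → Y1=0, Y2=1 — matches
Only N1 stuck-at-0 reproduces the observed Y1=0, Y2=1.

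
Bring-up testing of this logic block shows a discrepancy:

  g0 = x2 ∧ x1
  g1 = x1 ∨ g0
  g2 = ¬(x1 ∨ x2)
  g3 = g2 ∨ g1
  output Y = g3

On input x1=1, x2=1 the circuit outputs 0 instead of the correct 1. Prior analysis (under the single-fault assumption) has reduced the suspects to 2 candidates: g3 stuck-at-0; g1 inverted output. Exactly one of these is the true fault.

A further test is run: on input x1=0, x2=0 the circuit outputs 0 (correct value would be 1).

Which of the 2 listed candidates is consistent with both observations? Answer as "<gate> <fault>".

g3 stuck-at-0

Evaluate each candidate on input x1=0, x2=0:
  g3 stuck-at-0: g0=0, g1=0, g2=1, g3=0 [stuck-at-0] → 0 — matches
  g1 inverted output: g0=0, g1=1 [inverted output], g2=1, g3=1 → 1 — eliminated
Only g3 stuck-at-0 reproduces the observed 0.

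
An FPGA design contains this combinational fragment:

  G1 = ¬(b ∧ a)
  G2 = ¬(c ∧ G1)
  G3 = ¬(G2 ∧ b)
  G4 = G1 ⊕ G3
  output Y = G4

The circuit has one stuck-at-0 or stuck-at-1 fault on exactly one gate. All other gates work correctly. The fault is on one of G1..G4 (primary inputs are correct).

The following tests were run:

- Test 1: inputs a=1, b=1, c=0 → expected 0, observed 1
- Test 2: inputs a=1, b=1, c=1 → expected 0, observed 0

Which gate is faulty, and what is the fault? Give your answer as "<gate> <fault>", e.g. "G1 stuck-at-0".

G1 stuck-at-1

Fault-free values for test 1 (a=1, b=1, c=0): G1=0, G2=1, G3=0, G4=0, giving Y=0. Observed 1.
Test 1: faults giving observed 1 are {G1 stuck-at-1, G2 stuck-at-0, G3 stuck-at-1, G4 stuck-at-1}.
Test 2 (a=1, b=1, c=1): fault-free G1=0, G2=1, G3=0, G4=0 → 0; observed 0. Eliminates G2 stuck-at-0, G3 stuck-at-1, G4 stuck-at-1.
Only G1 stuck-at-1 is consistent with every test.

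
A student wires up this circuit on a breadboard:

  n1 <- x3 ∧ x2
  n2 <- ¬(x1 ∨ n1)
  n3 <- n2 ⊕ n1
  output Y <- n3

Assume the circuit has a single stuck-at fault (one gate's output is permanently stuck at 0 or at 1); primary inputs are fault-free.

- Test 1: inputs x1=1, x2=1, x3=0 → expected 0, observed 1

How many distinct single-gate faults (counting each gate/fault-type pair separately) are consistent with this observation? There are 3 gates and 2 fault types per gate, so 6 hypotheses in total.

Fault-free: n1=0, n2=0, n3=0 → 0. Observed 1.
  n1 stuck-at-0: output 0 ✗
  n1 stuck-at-1: output 1 ✓
  n2 stuck-at-0: output 0 ✗
  n2 stuck-at-1: output 1 ✓
  n3 stuck-at-0: output 0 ✗
  n3 stuck-at-1: output 1 ✓
Consistent faults: {n1 stuck-at-1, n2 stuck-at-1, n3 stuck-at-1} — 3 in all.

3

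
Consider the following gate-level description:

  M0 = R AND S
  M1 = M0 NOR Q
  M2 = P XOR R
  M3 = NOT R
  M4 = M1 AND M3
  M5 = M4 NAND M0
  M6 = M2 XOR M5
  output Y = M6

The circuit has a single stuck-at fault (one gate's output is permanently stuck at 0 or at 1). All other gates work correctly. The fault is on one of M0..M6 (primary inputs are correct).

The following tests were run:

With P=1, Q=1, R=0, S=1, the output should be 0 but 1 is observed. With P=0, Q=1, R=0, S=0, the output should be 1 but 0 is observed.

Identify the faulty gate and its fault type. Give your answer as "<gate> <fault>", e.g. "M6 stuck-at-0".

M5 stuck-at-0

Fault-free values for test 1 (P=1, Q=1, R=0, S=1): M0=0, M1=0, M2=1, M3=1, M4=0, M5=1, M6=0, giving Y=0. Observed 1.
Test 1: faults giving observed 1 are {M2 stuck-at-0, M5 stuck-at-0, M6 stuck-at-1}.
Test 2 (P=0, Q=1, R=0, S=0): fault-free M0=0, M1=0, M2=0, M3=1, M4=0, M5=1, M6=1 → 1; observed 0. Eliminates M2 stuck-at-0, M6 stuck-at-1.
Only M5 stuck-at-0 is consistent with every test.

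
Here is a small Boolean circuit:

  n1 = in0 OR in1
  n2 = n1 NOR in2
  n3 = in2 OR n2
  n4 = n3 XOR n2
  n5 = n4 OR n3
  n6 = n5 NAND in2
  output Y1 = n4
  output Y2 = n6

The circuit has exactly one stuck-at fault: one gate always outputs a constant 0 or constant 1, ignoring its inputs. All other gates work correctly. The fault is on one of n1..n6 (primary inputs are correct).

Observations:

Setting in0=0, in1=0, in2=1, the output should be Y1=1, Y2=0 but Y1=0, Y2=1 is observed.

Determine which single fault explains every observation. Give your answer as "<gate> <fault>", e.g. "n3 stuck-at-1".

n3 stuck-at-0

Fault-free values for test 1 (in0=0, in1=0, in2=1): n1=0, n2=0, n3=1, n4=1, n5=1, n6=0, giving Y1=1, Y2=0. Observed Y1=0, Y2=1.
Test 1: faults giving observed Y1=0, Y2=1 are {n3 stuck-at-0}.
Only n3 stuck-at-0 is consistent with every test.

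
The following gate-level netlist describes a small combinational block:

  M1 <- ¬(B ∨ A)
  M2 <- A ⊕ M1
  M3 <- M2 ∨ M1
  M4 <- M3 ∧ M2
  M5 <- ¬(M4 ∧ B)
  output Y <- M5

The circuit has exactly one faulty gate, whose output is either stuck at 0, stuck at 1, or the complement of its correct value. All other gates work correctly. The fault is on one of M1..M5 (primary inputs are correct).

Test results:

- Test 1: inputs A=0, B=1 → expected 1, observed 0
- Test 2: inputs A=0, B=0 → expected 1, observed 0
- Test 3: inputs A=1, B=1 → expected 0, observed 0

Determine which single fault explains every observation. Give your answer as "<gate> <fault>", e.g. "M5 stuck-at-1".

Fault-free values for test 1 (A=0, B=1): M1=0, M2=0, M3=0, M4=0, M5=1, giving Y=1. Observed 0.
Test 1: faults giving observed 0 are {M1 stuck-at-1, M1 inverted output, M2 stuck-at-1, M2 inverted output, M4 stuck-at-1, M4 inverted output, M5 stuck-at-0, M5 inverted output}.
Test 2 (A=0, B=0): fault-free M1=1, M2=1, M3=1, M4=1, M5=1 → 1; observed 0. Eliminates M1 stuck-at-1, M1 inverted output, M2 stuck-at-1, M2 inverted output, M4 stuck-at-1, M4 inverted output.
Test 3 (A=1, B=1): fault-free M1=0, M2=1, M3=1, M4=1, M5=0 → 0; observed 0. Eliminates M5 inverted output.
Only M5 stuck-at-0 is consistent with every test.

M5 stuck-at-0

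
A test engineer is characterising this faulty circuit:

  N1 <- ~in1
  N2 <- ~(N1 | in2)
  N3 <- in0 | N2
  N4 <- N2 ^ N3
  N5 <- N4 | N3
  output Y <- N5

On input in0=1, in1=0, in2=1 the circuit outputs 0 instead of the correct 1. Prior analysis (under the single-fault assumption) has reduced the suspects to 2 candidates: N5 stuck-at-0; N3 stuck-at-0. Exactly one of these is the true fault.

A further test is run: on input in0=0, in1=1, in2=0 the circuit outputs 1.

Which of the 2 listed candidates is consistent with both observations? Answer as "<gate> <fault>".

Evaluate each candidate on input in0=0, in1=1, in2=0:
  N5 stuck-at-0: N1=0, N2=1, N3=1, N4=0, N5=0 [stuck-at-0] → 0 — eliminated
  N3 stuck-at-0: N1=0, N2=1, N3=0 [stuck-at-0], N4=1, N5=1 → 1 — matches
Only N3 stuck-at-0 reproduces the observed 1.

N3 stuck-at-0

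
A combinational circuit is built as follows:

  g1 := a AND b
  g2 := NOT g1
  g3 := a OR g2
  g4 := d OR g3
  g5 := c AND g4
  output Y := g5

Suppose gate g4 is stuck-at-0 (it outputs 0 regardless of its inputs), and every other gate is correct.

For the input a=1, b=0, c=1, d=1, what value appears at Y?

Propagate with g4 forced: g1=0, g2=1, g3=1, g4=0 [stuck-at-0], g5=0.
So Y = 0. (Without the fault it would be 1.)

0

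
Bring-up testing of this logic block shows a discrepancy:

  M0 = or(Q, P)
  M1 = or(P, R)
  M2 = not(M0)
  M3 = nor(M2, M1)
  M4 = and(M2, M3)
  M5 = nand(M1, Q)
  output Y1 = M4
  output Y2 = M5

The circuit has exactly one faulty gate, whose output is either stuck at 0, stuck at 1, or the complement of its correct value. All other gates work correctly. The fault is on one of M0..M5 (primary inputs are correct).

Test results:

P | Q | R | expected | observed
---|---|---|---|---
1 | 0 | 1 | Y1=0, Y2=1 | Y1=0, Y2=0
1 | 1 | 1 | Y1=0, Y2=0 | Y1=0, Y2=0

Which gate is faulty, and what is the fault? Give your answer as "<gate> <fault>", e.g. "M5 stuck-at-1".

M5 stuck-at-0

Fault-free values for test 1 (P=1, Q=0, R=1): M0=1, M1=1, M2=0, M3=0, M4=0, M5=1, giving Y1=0, Y2=1. Observed Y1=0, Y2=0.
Test 1: faults giving observed Y1=0, Y2=0 are {M5 stuck-at-0, M5 inverted output}.
Test 2 (P=1, Q=1, R=1): fault-free M0=1, M1=1, M2=0, M3=0, M4=0, M5=0 → Y1=0, Y2=0; observed Y1=0, Y2=0. Eliminates M5 inverted output.
Only M5 stuck-at-0 is consistent with every test.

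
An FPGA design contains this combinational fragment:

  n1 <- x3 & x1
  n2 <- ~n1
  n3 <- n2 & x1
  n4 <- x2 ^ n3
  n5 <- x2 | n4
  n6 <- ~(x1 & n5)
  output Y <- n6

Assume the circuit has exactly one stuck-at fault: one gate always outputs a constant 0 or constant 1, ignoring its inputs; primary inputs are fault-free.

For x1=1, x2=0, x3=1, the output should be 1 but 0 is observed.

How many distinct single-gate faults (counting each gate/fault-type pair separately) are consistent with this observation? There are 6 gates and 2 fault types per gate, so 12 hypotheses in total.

6

Fault-free: n1=1, n2=0, n3=0, n4=0, n5=0, n6=1 → 1. Observed 0.
  n1 stuck-at-0: output 0 ✓
  n1 stuck-at-1: output 1 ✗
  n2 stuck-at-0: output 1 ✗
  n2 stuck-at-1: output 0 ✓
  n3 stuck-at-0: output 1 ✗
  n3 stuck-at-1: output 0 ✓
  n4 stuck-at-0: output 1 ✗
  n4 stuck-at-1: output 0 ✓
  n5 stuck-at-0: output 1 ✗
  n5 stuck-at-1: output 0 ✓
  n6 stuck-at-0: output 0 ✓
  n6 stuck-at-1: output 1 ✗
Consistent faults: {n1 stuck-at-0, n2 stuck-at-1, n3 stuck-at-1, n4 stuck-at-1, n5 stuck-at-1, n6 stuck-at-0} — 6 in all.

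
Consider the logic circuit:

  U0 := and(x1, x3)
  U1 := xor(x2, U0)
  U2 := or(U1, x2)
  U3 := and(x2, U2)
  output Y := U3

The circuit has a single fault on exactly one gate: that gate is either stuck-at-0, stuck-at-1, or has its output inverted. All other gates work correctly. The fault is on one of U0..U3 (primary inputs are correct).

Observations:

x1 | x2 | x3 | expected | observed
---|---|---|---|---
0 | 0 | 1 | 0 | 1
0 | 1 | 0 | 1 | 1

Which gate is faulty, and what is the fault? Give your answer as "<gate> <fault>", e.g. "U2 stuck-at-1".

Fault-free values for test 1 (x1=0, x2=0, x3=1): U0=0, U1=0, U2=0, U3=0, giving Y=0. Observed 1.
Test 1: faults giving observed 1 are {U3 stuck-at-1, U3 inverted output}.
Test 2 (x1=0, x2=1, x3=0): fault-free U0=0, U1=1, U2=1, U3=1 → 1; observed 1. Eliminates U3 inverted output.
Only U3 stuck-at-1 is consistent with every test.

U3 stuck-at-1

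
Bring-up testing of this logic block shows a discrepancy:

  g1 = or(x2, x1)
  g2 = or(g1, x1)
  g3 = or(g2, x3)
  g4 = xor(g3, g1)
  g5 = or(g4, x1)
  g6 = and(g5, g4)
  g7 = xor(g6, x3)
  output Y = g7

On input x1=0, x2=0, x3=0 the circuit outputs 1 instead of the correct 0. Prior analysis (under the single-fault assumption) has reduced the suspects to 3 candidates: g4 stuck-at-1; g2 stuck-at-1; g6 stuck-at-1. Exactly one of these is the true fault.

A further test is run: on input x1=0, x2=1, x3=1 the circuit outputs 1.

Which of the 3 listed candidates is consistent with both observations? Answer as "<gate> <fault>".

g2 stuck-at-1

Evaluate each candidate on input x1=0, x2=1, x3=1:
  g4 stuck-at-1: g1=1, g2=1, g3=1, g4=1 [stuck-at-1], g5=1, g6=1, g7=0 → 0 — eliminated
  g2 stuck-at-1: g1=1, g2=1 [stuck-at-1], g3=1, g4=0, g5=0, g6=0, g7=1 → 1 — matches
  g6 stuck-at-1: g1=1, g2=1, g3=1, g4=0, g5=0, g6=1 [stuck-at-1], g7=0 → 0 — eliminated
Only g2 stuck-at-1 reproduces the observed 1.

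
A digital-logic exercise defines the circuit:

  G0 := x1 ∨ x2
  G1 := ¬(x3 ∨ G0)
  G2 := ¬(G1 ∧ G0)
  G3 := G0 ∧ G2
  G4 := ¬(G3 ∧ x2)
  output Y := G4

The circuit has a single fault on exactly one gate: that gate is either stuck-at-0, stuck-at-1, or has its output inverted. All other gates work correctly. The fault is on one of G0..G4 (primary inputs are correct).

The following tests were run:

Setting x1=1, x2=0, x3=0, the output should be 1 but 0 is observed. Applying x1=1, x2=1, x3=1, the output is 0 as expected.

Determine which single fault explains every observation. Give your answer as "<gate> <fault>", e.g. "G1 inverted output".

G4 stuck-at-0

Fault-free values for test 1 (x1=1, x2=0, x3=0): G0=1, G1=0, G2=1, G3=1, G4=1, giving Y=1. Observed 0.
Test 1: faults giving observed 0 are {G4 stuck-at-0, G4 inverted output}.
Test 2 (x1=1, x2=1, x3=1): fault-free G0=1, G1=0, G2=1, G3=1, G4=0 → 0; observed 0. Eliminates G4 inverted output.
Only G4 stuck-at-0 is consistent with every test.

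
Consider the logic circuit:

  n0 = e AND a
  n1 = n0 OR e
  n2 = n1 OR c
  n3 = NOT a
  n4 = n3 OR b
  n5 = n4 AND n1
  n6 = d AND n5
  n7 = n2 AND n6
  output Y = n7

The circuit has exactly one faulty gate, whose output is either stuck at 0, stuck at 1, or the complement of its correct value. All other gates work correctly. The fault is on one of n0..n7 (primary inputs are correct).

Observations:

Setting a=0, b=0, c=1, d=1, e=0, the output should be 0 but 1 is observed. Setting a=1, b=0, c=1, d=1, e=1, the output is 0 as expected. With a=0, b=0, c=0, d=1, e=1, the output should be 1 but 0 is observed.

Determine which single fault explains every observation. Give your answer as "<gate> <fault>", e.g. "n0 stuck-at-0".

n1 inverted output

Fault-free values for test 1 (a=0, b=0, c=1, d=1, e=0): n0=0, n1=0, n2=1, n3=1, n4=1, n5=0, n6=0, n7=0, giving Y=0. Observed 1.
Test 1: faults giving observed 1 are {n0 stuck-at-1, n0 inverted output, n1 stuck-at-1, n1 inverted output, n5 stuck-at-1, n5 inverted output, n6 stuck-at-1, n6 inverted output, n7 stuck-at-1, n7 inverted output}.
Test 2 (a=1, b=0, c=1, d=1, e=1): fault-free n0=1, n1=1, n2=1, n3=0, n4=0, n5=0, n6=0, n7=0 → 0; observed 0. Eliminates n5 stuck-at-1, n5 inverted output, n6 stuck-at-1, n6 inverted output, n7 stuck-at-1, n7 inverted output.
Test 3 (a=0, b=0, c=0, d=1, e=1): fault-free n0=0, n1=1, n2=1, n3=1, n4=1, n5=1, n6=1, n7=1 → 1; observed 0. Eliminates n0 stuck-at-1, n0 inverted output, n1 stuck-at-1.
Only n1 inverted output is consistent with every test.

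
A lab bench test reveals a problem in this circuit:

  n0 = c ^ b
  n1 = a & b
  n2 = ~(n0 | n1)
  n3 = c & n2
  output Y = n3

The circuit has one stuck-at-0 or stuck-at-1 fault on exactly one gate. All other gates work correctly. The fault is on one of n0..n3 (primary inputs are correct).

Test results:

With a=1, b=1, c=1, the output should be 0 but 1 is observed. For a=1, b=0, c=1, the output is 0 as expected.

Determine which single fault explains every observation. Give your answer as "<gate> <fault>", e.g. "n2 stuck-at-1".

Fault-free values for test 1 (a=1, b=1, c=1): n0=0, n1=1, n2=0, n3=0, giving Y=0. Observed 1.
Test 1: faults giving observed 1 are {n1 stuck-at-0, n2 stuck-at-1, n3 stuck-at-1}.
Test 2 (a=1, b=0, c=1): fault-free n0=1, n1=0, n2=0, n3=0 → 0; observed 0. Eliminates n2 stuck-at-1, n3 stuck-at-1.
Only n1 stuck-at-0 is consistent with every test.

n1 stuck-at-0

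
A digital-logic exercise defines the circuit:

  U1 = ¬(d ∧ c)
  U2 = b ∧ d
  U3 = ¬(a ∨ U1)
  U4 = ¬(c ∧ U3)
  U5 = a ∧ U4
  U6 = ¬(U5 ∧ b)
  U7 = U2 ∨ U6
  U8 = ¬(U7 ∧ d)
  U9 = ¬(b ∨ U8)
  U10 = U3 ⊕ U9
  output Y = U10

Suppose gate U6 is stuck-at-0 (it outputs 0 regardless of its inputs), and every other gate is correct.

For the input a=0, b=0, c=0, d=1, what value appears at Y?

0

Propagate with U6 forced: U1=1, U2=0, U3=0, U4=1, U5=0, U6=0 [stuck-at-0], U7=0, U8=1, U9=0, U10=0.
So Y = 0. (Without the fault it would be 1.)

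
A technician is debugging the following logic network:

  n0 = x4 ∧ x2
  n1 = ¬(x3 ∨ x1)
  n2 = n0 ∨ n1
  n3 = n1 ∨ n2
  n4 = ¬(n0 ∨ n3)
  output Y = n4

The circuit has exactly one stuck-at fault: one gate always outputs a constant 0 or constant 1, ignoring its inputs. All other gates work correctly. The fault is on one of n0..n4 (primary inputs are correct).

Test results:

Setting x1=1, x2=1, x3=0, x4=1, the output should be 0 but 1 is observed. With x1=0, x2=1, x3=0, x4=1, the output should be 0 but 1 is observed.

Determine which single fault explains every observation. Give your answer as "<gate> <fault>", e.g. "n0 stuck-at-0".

n4 stuck-at-1

Fault-free values for test 1 (x1=1, x2=1, x3=0, x4=1): n0=1, n1=0, n2=1, n3=1, n4=0, giving Y=0. Observed 1.
Test 1: faults giving observed 1 are {n0 stuck-at-0, n4 stuck-at-1}.
Test 2 (x1=0, x2=1, x3=0, x4=1): fault-free n0=1, n1=1, n2=1, n3=1, n4=0 → 0; observed 1. Eliminates n0 stuck-at-0.
Only n4 stuck-at-1 is consistent with every test.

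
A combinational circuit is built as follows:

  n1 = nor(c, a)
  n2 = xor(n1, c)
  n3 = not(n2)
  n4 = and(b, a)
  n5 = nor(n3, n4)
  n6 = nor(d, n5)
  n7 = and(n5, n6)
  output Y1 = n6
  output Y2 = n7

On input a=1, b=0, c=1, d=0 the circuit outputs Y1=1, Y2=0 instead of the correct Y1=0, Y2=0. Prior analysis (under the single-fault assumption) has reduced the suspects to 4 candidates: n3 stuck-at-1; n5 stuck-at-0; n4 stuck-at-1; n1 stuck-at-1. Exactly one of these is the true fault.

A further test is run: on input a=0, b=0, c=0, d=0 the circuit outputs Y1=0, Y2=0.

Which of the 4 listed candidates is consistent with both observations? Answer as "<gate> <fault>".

Evaluate each candidate on input a=0, b=0, c=0, d=0:
  n3 stuck-at-1: n1=1, n2=1, n3=1 [stuck-at-1], n4=0, n5=0, n6=1, n7=0 → Y1=1, Y2=0 — eliminated
  n5 stuck-at-0: n1=1, n2=1, n3=0, n4=0, n5=0 [stuck-at-0], n6=1, n7=0 → Y1=1, Y2=0 — eliminated
  n4 stuck-at-1: n1=1, n2=1, n3=0, n4=1 [stuck-at-1], n5=0, n6=1, n7=0 → Y1=1, Y2=0 — eliminated
  n1 stuck-at-1: n1=1 [stuck-at-1], n2=1, n3=0, n4=0, n5=1, n6=0, n7=0 → Y1=0, Y2=0 — matches
Only n1 stuck-at-1 reproduces the observed Y1=0, Y2=0.

n1 stuck-at-1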